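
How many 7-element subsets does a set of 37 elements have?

10295472

C(37,7) = (37·36·35·34·33·32·31) / 7! = 51889178880 / 5040 = 10295472.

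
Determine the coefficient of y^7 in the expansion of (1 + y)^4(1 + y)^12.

(1 + y)^4(1 + y)^12 = (1 + y)^16, so the coefficient of y^7 is C(16,7)·1^7 = 11440·1 = 11440.

11440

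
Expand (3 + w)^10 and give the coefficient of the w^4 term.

153090

The general term is C(10,j)·(3)^j·(w)^(10-j); the w^4 term has j = 6.
C(10,6) = 210.
Coefficient = C(10,6) · 3^6 = 210 · 729 = 153090.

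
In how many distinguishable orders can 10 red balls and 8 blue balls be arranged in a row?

43758

Choose positions for the red balls: C(18,10) = 43758.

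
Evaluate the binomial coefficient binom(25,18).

C(25,18) = C(25,7) by symmetry.
C(25,7) = (25·24·23·22·21·20·19) / 7! = 2422728000 / 5040 = 480700.

480700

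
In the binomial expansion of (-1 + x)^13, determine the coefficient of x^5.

The general term is C(13,j)·(-1)^j·(x)^(13-j); the x^5 term has j = 8.
C(13,8) = 1287.
Coefficient = C(13,8) = 1287.

1287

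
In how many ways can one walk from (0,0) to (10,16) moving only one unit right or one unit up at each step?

Each path is a sequence of 26 steps with 10 rights: C(26,10) = 5311735.

5311735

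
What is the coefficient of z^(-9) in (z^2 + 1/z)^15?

105

General term: C(15,j)·(z^2)^j·(1/z)^(15-j), with z-exponent 2j − 1(15−j) = 3j − 15.
Set 3j − 15 = -9: j = 2.
C(15,2) = 105; 1^2 = 1; 1^13 = 1.
Coefficient = 105 · 1 · 1 = 105.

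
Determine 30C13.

119759850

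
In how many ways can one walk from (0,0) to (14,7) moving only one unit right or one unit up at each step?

Each path is a sequence of 21 steps with 14 rights: C(21,14) = 116280.

116280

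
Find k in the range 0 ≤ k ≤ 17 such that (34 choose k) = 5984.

C(34,k) increases on 0 ≤ k ≤ 17. C(34,2) = 561 and C(34,3) = 5984, so k = 3.

3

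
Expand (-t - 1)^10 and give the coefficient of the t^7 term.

120

The general term is C(10,j)·(-t)^j·(-1)^(10-j); the t^7 term has j = 7.
C(10,7) = 120.
Coefficient = C(10,7) · (-1)^7 · (-1)^3 = 120 · (-1) · (-1) = 120.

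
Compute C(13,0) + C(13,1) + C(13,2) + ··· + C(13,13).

8192

The entries of row 13 sum to 2^13 = 8192.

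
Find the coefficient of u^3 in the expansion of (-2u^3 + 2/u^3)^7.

4480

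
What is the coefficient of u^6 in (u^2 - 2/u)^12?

General term: C(12,j)·(u^2)^j·(-2/u)^(12-j), with u-exponent 2j − 1(12−j) = 3j − 12.
Set 3j − 12 = 6: j = 6.
C(12,6) = 924; 1^6 = 1; (-2)^6 = 64.
Coefficient = 924 · 1 · 64 = 59136.

59136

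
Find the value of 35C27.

C(35,27) = C(35,8) by symmetry.
C(35,8) = (35·34·33·32·31·30·29·28) / 8! = 948964262400 / 40320 = 23535820.

23535820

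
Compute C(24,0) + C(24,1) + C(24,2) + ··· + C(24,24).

The entries of row 24 sum to 2^24 = 16777216.

16777216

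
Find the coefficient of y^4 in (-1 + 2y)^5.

The general term is C(5,j)·(-1)^j·(2y)^(5-j); the y^4 term has j = 1.
C(5,1) = 5.
Coefficient = C(5,1) · (-1)^1 · 2^4 = 5 · (-1) · 16 = -80.

-80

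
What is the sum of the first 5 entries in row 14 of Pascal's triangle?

1 + 14 + 91 + 364 + 1001 = 1471.

1471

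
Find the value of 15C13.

105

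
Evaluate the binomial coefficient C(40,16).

62852101650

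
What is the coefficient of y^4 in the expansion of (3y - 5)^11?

The general term is C(11,j)·(3y)^j·(-5)^(11-j); the y^4 term has j = 4.
C(11,4) = 330.
Coefficient = C(11,4) · 3^4 · (-5)^7 = 330 · 81 · (-78125) = -2088281250.

-2088281250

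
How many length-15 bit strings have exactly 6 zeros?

5005

Choose the 6 positions: C(15,6) = 5005.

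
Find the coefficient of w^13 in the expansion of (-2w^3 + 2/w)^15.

-210862080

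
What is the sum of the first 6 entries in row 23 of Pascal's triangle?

44552

1 + 23 + 253 + 1771 + 8855 + 33649 = 44552.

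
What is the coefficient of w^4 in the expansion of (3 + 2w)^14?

945728784

The general term is C(14,j)·(3)^j·(2w)^(14-j); the w^4 term has j = 10.
C(14,10) = 1001.
Coefficient = C(14,10) · 3^10 · 2^4 = 1001 · 59049 · 16 = 945728784.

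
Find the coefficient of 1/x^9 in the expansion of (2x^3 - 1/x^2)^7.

14

General term: C(7,j)·(2x^3)^j·(-1/x^2)^(7-j), with x-exponent 3j − 2(7−j) = 5j − 14.
Set 5j − 14 = -9: j = 1.
C(7,1) = 7; 2^1 = 2; (-1)^6 = 1.
Coefficient = 7 · 2 · 1 = 14.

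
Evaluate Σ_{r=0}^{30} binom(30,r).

The entries of row 30 sum to 2^30 = 1073741824.

1073741824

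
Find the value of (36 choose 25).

600805296

C(36,25) = C(36,11) by symmetry.
C(36,11) = (36·35·34·33·32·31·30·29·28·27·26) / 11! = 23982224839372800 / 39916800 = 600805296.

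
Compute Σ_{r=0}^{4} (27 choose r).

20854

1 + 27 + 351 + 2925 + 17550 = 20854.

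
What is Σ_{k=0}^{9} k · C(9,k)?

2304

Since k·C(9,k) = 9·C(8,k−1), the sum is 9·2^8 = 9·256 = 2304.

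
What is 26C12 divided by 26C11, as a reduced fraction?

5/4

C(n,k+1)/C(n,k) = (n−k)/(k+1) = (26−11)/(11+1) = 15/12 = 5/4.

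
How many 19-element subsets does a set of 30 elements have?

54627300

C(30,19) = C(30,11) by symmetry.
C(30,11) = (30·29·28·27·26·25·24·23·22·21·20) / 11! = 2180547008640000 / 39916800 = 54627300.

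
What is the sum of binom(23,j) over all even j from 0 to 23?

Even-j terms of row 23 sum to 2^22 = 4194304.

4194304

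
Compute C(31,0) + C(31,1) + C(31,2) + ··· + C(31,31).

Setting x = 1 in (1+x)^31 gives Σ C(31,j) = 2^31 = 2147483648.

2147483648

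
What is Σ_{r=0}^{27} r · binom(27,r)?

1811939328

Since r·C(27,r) = 27·C(26,r−1), the sum is 27·2^26 = 27·67108864 = 1811939328.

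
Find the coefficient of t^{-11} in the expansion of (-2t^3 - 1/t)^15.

-30

General term: C(15,j)·(-2t^3)^j·(-1/t)^(15-j), with t-exponent 3j − 1(15−j) = 4j − 15.
Set 4j − 15 = -11: j = 1.
C(15,1) = 15; (-2)^1 = -2; (-1)^14 = 1.
Coefficient = 15 · (-2) · 1 = -30.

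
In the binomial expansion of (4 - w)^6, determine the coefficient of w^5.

-24

The general term is C(6,j)·(4)^j·(-w)^(6-j); the w^5 term has j = 1.
C(6,1) = 6.
Coefficient = C(6,1) · 4^1 · (-1)^5 = 6 · 4 · (-1) = -24.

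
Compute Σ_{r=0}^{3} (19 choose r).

1 + 19 + 171 + 969 = 1160.

1160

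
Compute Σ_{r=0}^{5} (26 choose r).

83682

1 + 26 + 325 + 2600 + 14950 + 65780 = 83682.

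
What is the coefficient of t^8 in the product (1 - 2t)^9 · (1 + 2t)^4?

Coefficient of t^8 = Σ_{j} C(9,j)·(-2)^j·C(4,8-j)·2^(8-j) for j from 4 to 8.
= 32256 + (-129024) + 129024 + (-36864) + 2304 = -2304.

-2304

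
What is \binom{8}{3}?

C(8,3) = (8·7·6) / 3! = 336 / 6 = 56.

56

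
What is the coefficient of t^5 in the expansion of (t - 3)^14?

The general term is C(14,j)·(t)^j·(-3)^(14-j); the t^5 term has j = 5.
C(14,5) = 2002.
Coefficient = C(14,5) · (-3)^9 = 2002 · (-19683) = -39405366.

-39405366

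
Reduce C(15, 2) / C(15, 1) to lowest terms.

7

C(n,k+1)/C(n,k) = (n−k)/(k+1) = (15−1)/(1+1) = 14/2 = 7.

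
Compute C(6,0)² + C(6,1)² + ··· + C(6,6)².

By Vandermonde's identity, Σ C(6,k)² = C(12,6) = 924.

924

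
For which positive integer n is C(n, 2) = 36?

9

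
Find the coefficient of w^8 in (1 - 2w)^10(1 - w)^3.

105984

Coefficient of w^8 = Σ_{j} C(10,j)·(-2)^j·C(3,8-j)·(-1)^(8-j) for j from 5 to 8.
= 8064 + 40320 + 46080 + 11520 = 105984.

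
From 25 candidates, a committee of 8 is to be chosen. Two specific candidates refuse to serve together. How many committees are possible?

All 8-subsets: C(25,8) = 1081575. Those containing both fixed elements: C(23,6) = 100947.
1081575 − 100947 = 980628.

980628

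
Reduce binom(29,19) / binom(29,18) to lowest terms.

11/19

C(n,k+1)/C(n,k) = (n−k)/(k+1) = (29−18)/(18+1) = 11/19.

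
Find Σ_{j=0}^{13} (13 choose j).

8192

Setting x = 1 in (1+x)^13 gives Σ C(13,j) = 2^13 = 8192.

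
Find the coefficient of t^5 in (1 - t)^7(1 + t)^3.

0

Coefficient of t^5 = Σ_{j} C(7,j)·(-1)^j·C(3,5-j)·1^(5-j) for j from 2 to 5.
= 21 + (-105) + 105 + (-21) = 0.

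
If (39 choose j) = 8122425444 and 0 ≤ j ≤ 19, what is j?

C(39,j) increases on 0 ≤ j ≤ 19. C(39,12) = 3910797436 and C(39,13) = 8122425444, so j = 13.

13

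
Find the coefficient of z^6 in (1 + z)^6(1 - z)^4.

2

Coefficient of z^6 = Σ_{j} C(6,j)·1^j·C(4,6-j)·(-1)^(6-j) for j from 2 to 6.
= 15 + (-80) + 90 + (-24) + 1 = 2.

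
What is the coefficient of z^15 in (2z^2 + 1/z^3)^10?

5120

General term: C(10,j)·(2z^2)^j·(1/z^3)^(10-j), with z-exponent 2j − 3(10−j) = 5j − 30.
Set 5j − 30 = 15: j = 9.
C(10,9) = 10; 2^9 = 512; 1^1 = 1.
Coefficient = 10 · 512 · 1 = 5120.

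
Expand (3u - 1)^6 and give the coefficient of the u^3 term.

The general term is C(6,j)·(3u)^j·(-1)^(6-j); the u^3 term has j = 3.
C(6,3) = 20.
Coefficient = C(6,3) · 3^3 · (-1)^3 = 20 · 27 · (-1) = -540.

-540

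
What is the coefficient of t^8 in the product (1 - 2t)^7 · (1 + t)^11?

2145

Coefficient of t^8 = Σ_{j} C(7,j)·(-2)^j·C(11,8-j)·1^(8-j) for j from 0 to 7.
= 165 + (-4620) + 38808 + (-129360) + 184800 + (-110880) + 24640 + (-1408) = 2145.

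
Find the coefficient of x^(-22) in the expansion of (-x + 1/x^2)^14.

General term: C(14,j)·(-x)^j·(1/x^2)^(14-j), with x-exponent 1j − 2(14−j) = 3j − 28.
Set 3j − 28 = -22: j = 2.
C(14,2) = 91; (-1)^2 = 1; 1^12 = 1.
Coefficient = 91 · 1 · 1 = 91.

91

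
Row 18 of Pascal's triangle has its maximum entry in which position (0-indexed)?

C(18,i) is maximized at i = 18/2 = 9.

9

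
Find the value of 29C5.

118755

C(29,5) = (29·28·27·26·25) / 5! = 14250600 / 120 = 118755.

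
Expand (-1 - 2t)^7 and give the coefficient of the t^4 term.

-560

The general term is C(7,j)·(-1)^j·(-2t)^(7-j); the t^4 term has j = 3.
C(7,3) = 35.
Coefficient = C(7,3) · (-1)^3 · (-2)^4 = 35 · (-1) · 16 = -560.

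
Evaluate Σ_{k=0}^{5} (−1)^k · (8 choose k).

The partial alternating sum Σ_{k=0}^{5} (−1)^k C(8,k) = (−1)^5 C(7,5) = -21.

-21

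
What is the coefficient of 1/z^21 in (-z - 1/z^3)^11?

General term: C(11,j)·(-z)^j·(-1/z^3)^(11-j), with z-exponent 1j − 3(11−j) = 4j − 33.
Set 4j − 33 = -21: j = 3.
C(11,3) = 165; (-1)^3 = -1; (-1)^8 = 1.
Coefficient = 165 · (-1) · 1 = -165.

-165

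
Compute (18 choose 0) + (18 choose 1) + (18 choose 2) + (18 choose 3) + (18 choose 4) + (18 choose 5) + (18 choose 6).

1 + 18 + 153 + 816 + 3060 + 8568 + 18564 = 31180.

31180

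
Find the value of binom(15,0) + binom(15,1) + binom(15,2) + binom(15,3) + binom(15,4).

1941

1 + 15 + 105 + 455 + 1365 = 1941.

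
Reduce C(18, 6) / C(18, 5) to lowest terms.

C(n,k+1)/C(n,k) = (n−k)/(k+1) = (18−5)/(5+1) = 13/6.

13/6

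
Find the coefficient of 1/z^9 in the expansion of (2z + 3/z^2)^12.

55427328

General term: C(12,j)·(2z)^j·(3/z^2)^(12-j), with z-exponent 1j − 2(12−j) = 3j − 24.
Set 3j − 24 = -9: j = 5.
C(12,5) = 792; 2^5 = 32; 3^7 = 2187.
Coefficient = 792 · 32 · 2187 = 55427328.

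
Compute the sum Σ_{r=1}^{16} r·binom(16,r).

524288

Differentiating (1+x)^16 and setting x=1: Σ r·C(16,r) = 16·2^15 = 524288.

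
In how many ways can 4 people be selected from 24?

This is C(24,4) = 10626.

10626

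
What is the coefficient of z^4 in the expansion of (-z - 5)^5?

-25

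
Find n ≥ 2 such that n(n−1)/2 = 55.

11

n(n−1)/2 = 55 ⇒ n(n−1) = 110. Since 11·10 = 110, n = 11.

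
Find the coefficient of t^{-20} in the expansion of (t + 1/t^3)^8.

8

General term: C(8,j)·(t)^j·(1/t^3)^(8-j), with t-exponent 1j − 3(8−j) = 4j − 24.
Set 4j − 24 = -20: j = 1.
C(8,1) = 8; 1^1 = 1; 1^7 = 1.
Coefficient = 8 · 1 · 1 = 8.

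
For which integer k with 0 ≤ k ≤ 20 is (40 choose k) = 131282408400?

19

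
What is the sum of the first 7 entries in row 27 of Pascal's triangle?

397594

1 + 27 + 351 + 2925 + 17550 + 80730 + 296010 = 397594.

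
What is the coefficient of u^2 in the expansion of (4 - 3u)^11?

129761280

The general term is C(11,j)·(4)^j·(-3u)^(11-j); the u^2 term has j = 9.
C(11,9) = 55.
Coefficient = C(11,9) · 4^9 · (-3)^2 = 55 · 262144 · 9 = 129761280.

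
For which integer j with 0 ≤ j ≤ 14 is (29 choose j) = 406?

2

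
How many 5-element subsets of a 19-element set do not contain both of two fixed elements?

10948

All 5-subsets: C(19,5) = 11628. Those containing both fixed elements: C(17,3) = 680.
11628 − 680 = 10948.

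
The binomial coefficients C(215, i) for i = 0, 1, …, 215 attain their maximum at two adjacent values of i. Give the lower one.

107

For odd n = 215, C(215,i) peaks at i = (n−1)/2 and (n+1)/2; the lower is 107.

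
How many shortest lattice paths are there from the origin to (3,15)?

816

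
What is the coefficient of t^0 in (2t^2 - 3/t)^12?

51963120

General term: C(12,j)·(2t^2)^j·(-3/t)^(12-j), with t-exponent 2j − 1(12−j) = 3j − 12.
Set 3j − 12 = 0: j = 4.
C(12,4) = 495; 2^4 = 16; (-3)^8 = 6561.
Coefficient = 495 · 16 · 6561 = 51963120.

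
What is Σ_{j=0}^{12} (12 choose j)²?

2704156

Σ C(12,j)² is the coefficient of x^12 in (1+x)^12(1+x)^12 = (1+x)^24, i.e. C(24,12) = 2704156.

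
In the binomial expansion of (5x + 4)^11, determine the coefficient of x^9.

1718750000

The general term is C(11,j)·(5x)^j·(4)^(11-j); the x^9 term has j = 9.
C(11,9) = 55.
Coefficient = C(11,9) · 5^9 · 4^2 = 55 · 1953125 · 16 = 1718750000.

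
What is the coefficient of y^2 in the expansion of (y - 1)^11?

-55

The general term is C(11,j)·(y)^j·(-1)^(11-j); the y^2 term has j = 2.
C(11,2) = 55.
Coefficient = C(11,2) · (-1)^9 = 55 · (-1) = -55.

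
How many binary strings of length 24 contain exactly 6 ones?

134596

Choose the 6 positions: C(24,6) = 134596.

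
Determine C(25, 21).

12650

C(25,21) = C(25,4) by symmetry.
C(25,4) = (25·24·23·22) / 4! = 303600 / 24 = 12650.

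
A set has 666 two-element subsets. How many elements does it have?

37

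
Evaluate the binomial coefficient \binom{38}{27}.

1203322288

C(38,27) = C(38,11) by symmetry.
C(38,11) = (38·37·36·35·34·33·32·31·30·29·28) / 11! = 48032775105638400 / 39916800 = 1203322288.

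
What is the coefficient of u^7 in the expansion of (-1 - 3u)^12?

1732104

The general term is C(12,j)·(-1)^j·(-3u)^(12-j); the u^7 term has j = 5.
C(12,5) = 792.
Coefficient = C(12,5) · (-1)^5 · (-3)^7 = 792 · (-1) · (-2187) = 1732104.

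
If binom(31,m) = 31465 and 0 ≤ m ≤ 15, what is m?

4

C(31,m) increases on 0 ≤ m ≤ 15. C(31,3) = 4495 and C(31,4) = 31465, so m = 4.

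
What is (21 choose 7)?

C(21,7) = (21·20·19·18·17·16·15) / 7! = 586051200 / 5040 = 116280.

116280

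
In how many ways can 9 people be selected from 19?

92378

This is C(19,9) = 92378.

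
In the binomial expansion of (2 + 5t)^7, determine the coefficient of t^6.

218750

The general term is C(7,j)·(2)^j·(5t)^(7-j); the t^6 term has j = 1.
C(7,1) = 7.
Coefficient = C(7,1) · 2^1 · 5^6 = 7 · 2 · 15625 = 218750.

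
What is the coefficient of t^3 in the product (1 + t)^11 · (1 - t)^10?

-10

Coefficient of t^3 = Σ_{j} C(11,j)·1^j·C(10,3-j)·(-1)^(3-j) for j from 0 to 3.
= (-120) + 495 + (-550) + 165 = -10.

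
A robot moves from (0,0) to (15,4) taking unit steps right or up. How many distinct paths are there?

3876

Each path is a sequence of 19 steps with 15 rights: C(19,15) = 3876.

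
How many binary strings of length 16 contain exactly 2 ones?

Choose the 2 positions: C(16,2) = 120.

120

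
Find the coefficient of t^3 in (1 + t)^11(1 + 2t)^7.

Coefficient of t^3 = Σ_{j} C(11,j)·1^j·C(7,3-j)·2^(3-j) for j from 0 to 3.
= 280 + 924 + 770 + 165 = 2139.

2139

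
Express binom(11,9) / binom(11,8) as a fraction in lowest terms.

C(n,k+1)/C(n,k) = (n−k)/(k+1) = (11−8)/(8+1) = 3/9 = 1/3.

1/3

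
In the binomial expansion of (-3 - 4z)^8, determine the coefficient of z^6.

1032192

The general term is C(8,j)·(-3)^j·(-4z)^(8-j); the z^6 term has j = 2.
C(8,2) = 28.
Coefficient = C(8,2) · (-3)^2 · (-4)^6 = 28 · 9 · 4096 = 1032192.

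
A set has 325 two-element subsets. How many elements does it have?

n(n−1)/2 = 325 ⇒ n(n−1) = 650. Since 26·25 = 650, n = 26.

26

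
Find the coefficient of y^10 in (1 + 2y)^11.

The general term is C(11,j)·(1)^j·(2y)^(11-j); the y^10 term has j = 1.
C(11,1) = 11.
Coefficient = C(11,1) · 2^10 = 11 · 1024 = 11264.

11264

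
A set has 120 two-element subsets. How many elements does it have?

16

n(n−1)/2 = 120 ⇒ n(n−1) = 240. Since 16·15 = 240, n = 16.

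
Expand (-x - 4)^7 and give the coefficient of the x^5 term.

-336

The general term is C(7,j)·(-x)^j·(-4)^(7-j); the x^5 term has j = 5.
C(7,5) = 21.
Coefficient = C(7,5) · (-1)^5 · (-4)^2 = 21 · (-1) · 16 = -336.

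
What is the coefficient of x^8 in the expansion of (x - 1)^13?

-1287

The general term is C(13,j)·(x)^j·(-1)^(13-j); the x^8 term has j = 8.
C(13,8) = 1287.
Coefficient = C(13,8) · (-1)^5 = 1287 · (-1) = -1287.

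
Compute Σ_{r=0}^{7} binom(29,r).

1 + 29 + 406 + 3654 + 23751 + 118755 + 475020 + 1560780 = 2182396.

2182396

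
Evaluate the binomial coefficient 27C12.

17383860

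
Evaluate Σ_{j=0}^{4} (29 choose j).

27841

1 + 29 + 406 + 3654 + 23751 = 27841.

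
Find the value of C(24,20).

C(24,20) = C(24,4) by symmetry.
C(24,4) = (24·23·22·21) / 4! = 255024 / 24 = 10626.

10626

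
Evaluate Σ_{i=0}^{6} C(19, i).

43796

1 + 19 + 171 + 969 + 3876 + 11628 + 27132 = 43796.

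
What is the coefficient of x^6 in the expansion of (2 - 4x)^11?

60555264

The general term is C(11,j)·(2)^j·(-4x)^(11-j); the x^6 term has j = 5.
C(11,5) = 462.
Coefficient = C(11,5) · 2^5 · (-4)^6 = 462 · 32 · 4096 = 60555264.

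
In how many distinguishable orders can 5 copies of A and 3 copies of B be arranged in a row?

Choose positions for the A's: C(8,5) = 56.

56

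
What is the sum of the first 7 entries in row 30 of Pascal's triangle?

1 + 30 + 435 + 4060 + 27405 + 142506 + 593775 = 768212.

768212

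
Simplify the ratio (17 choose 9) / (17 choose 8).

1

C(n,k+1)/C(n,k) = (n−k)/(k+1) = (17−8)/(8+1) = 9/9 = 1.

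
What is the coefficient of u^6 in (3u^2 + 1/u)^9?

30618

General term: C(9,j)·(3u^2)^j·(1/u)^(9-j), with u-exponent 2j − 1(9−j) = 3j − 9.
Set 3j − 9 = 6: j = 5.
C(9,5) = 126; 3^5 = 243; 1^4 = 1.
Coefficient = 126 · 243 · 1 = 30618.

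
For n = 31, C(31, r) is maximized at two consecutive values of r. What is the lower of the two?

For odd n = 31, C(31,r) peaks at r = (n−1)/2 and (n+1)/2; the lower is 15.

15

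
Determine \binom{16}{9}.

C(16,9) = C(16,7) by symmetry.
C(16,7) = (16·15·14·13·12·11·10) / 7! = 57657600 / 5040 = 11440.

11440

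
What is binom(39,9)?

C(39,9) = (39·38·37·36·35·34·33·32·31) / 9! = 76899763100160 / 362880 = 211915132.

211915132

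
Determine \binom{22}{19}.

C(22,19) = C(22,3) by symmetry.
C(22,3) = (22·21·20) / 3! = 9240 / 6 = 1540.

1540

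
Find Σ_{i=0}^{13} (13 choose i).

8192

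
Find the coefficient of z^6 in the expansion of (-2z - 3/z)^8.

General term: C(8,j)·(-2z)^j·(-3/z)^(8-j), with z-exponent 1j − 1(8−j) = 2j − 8.
Set 2j − 8 = 6: j = 7.
C(8,7) = 8; (-2)^7 = -128; (-3)^1 = -3.
Coefficient = 8 · (-128) · (-3) = 3072.

3072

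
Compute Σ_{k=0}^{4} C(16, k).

2517

1 + 16 + 120 + 560 + 1820 = 2517.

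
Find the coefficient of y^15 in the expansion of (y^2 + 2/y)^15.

General term: C(15,j)·(y^2)^j·(2/y)^(15-j), with y-exponent 2j − 1(15−j) = 3j − 15.
Set 3j − 15 = 15: j = 10.
C(15,10) = 3003; 1^10 = 1; 2^5 = 32.
Coefficient = 3003 · 1 · 32 = 96096.

96096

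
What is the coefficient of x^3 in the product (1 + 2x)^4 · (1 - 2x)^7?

88

Coefficient of x^3 = Σ_{j} C(4,j)·2^j·C(7,3-j)·(-2)^(3-j) for j from 0 to 3.
= (-280) + 672 + (-336) + 32 = 88.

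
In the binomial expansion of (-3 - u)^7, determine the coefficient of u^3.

The general term is C(7,j)·(-3)^j·(-u)^(7-j); the u^3 term has j = 4.
C(7,4) = 35.
Coefficient = C(7,4) · (-3)^4 · (-1)^3 = 35 · 81 · (-1) = -2835.

-2835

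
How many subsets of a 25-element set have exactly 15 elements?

Choose the 15 positions: C(25,15) = 3268760.

3268760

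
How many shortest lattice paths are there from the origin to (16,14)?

145422675

Each path is a sequence of 30 steps with 16 rights: C(30,16) = 145422675.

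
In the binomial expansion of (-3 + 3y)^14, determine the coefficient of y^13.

The general term is C(14,j)·(-3)^j·(3y)^(14-j); the y^13 term has j = 1.
C(14,1) = 14.
Coefficient = C(14,1) · (-3)^1 · 3^13 = 14 · (-3) · 1594323 = -66961566.

-66961566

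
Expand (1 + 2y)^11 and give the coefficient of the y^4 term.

The general term is C(11,j)·(1)^j·(2y)^(11-j); the y^4 term has j = 7.
C(11,7) = 330.
Coefficient = C(11,7) · 2^4 = 330 · 16 = 5280.

5280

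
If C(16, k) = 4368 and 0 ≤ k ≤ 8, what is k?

C(16,k) increases on 0 ≤ k ≤ 8. C(16,4) = 1820 and C(16,5) = 4368, so k = 5.

5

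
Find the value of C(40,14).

23206929840

C(40,14) = (40·39·38·37·36·35·34·33·32·31·30·29·28·27) / 14! = 2023140487449489408000 / 87178291200 = 23206929840.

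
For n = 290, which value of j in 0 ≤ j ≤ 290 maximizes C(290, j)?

145

C(290,j) is maximized at j = 290/2 = 145.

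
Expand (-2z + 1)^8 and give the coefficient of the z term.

The general term is C(8,j)·(-2z)^j·(1)^(8-j); the z^1 term has j = 1.
C(8,1) = 8.
Coefficient = C(8,1) · (-2)^1 = 8 · (-2) = -16.

-16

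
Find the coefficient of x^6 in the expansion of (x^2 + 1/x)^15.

6435

General term: C(15,j)·(x^2)^j·(1/x)^(15-j), with x-exponent 2j − 1(15−j) = 3j − 15.
Set 3j − 15 = 6: j = 7.
C(15,7) = 6435; 1^7 = 1; 1^8 = 1.
Coefficient = 6435 · 1 · 1 = 6435.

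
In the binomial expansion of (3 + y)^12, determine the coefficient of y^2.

3897234

The general term is C(12,j)·(3)^j·(y)^(12-j); the y^2 term has j = 10.
C(12,10) = 66.
Coefficient = C(12,10) · 3^10 = 66 · 59049 = 3897234.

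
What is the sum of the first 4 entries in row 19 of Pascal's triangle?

1 + 19 + 171 + 969 = 1160.

1160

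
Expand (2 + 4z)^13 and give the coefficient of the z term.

212992

The general term is C(13,j)·(2)^j·(4z)^(13-j); the z^1 term has j = 12.
C(13,12) = 13.
Coefficient = C(13,12) · 2^12 · 4^1 = 13 · 4096 · 4 = 212992.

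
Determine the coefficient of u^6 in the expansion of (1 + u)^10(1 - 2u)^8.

Coefficient of u^6 = Σ_{j} C(10,j)·1^j·C(8,6-j)·(-2)^(6-j) for j from 0 to 6.
= 1792 + (-17920) + 50400 + (-53760) + 23520 + (-4032) + 210 = 210.

210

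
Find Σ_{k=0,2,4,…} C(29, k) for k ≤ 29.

Half of (1+1)^29 + (1−1)^29 gives the even-index sum: 2^28 = 268435456.

268435456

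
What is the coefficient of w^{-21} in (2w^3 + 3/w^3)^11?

4330260

General term: C(11,j)·(2w^3)^j·(3/w^3)^(11-j), with w-exponent 3j − 3(11−j) = 6j − 33.
Set 6j − 33 = -21: j = 2.
C(11,2) = 55; 2^2 = 4; 3^9 = 19683.
Coefficient = 55 · 4 · 19683 = 4330260.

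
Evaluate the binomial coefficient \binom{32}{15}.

C(32,15) = (32·31·30·29·28·27·26·25·24·23·22·21·20·19·18) / 15! = 739781100339240960000 / 1307674368000 = 565722720.

565722720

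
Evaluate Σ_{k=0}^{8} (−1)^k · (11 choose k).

The partial alternating sum Σ_{k=0}^{8} (−1)^k C(11,k) = (−1)^8 C(10,8) = 45.

45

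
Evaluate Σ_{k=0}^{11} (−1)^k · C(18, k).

-12376

The partial alternating sum Σ_{k=0}^{11} (−1)^k C(18,k) = (−1)^11 C(17,11) = -12376.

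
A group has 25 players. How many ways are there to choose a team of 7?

480700

This is C(25,7) = 480700.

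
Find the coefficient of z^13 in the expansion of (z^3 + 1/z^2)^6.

General term: C(6,j)·(z^3)^j·(1/z^2)^(6-j), with z-exponent 3j − 2(6−j) = 5j − 12.
Set 5j − 12 = 13: j = 5.
C(6,5) = 6; 1^5 = 1; 1^1 = 1.
Coefficient = 6 · 1 · 1 = 6.

6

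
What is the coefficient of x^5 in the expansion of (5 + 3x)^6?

7290

The general term is C(6,j)·(5)^j·(3x)^(6-j); the x^5 term has j = 1.
C(6,1) = 6.
Coefficient = C(6,1) · 5^1 · 3^5 = 6 · 5 · 243 = 7290.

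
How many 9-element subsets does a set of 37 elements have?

124403620

C(37,9) = (37·36·35·34·33·32·31·30·29) / 9! = 45143585625600 / 362880 = 124403620.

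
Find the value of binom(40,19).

131282408400

C(40,19) = (40·39·38·37·36·35·34·33·32·31·30·29·28·27·26·25·24·23·22) / 19! = 15969861751731289590988800000 / 121645100408832000 = 131282408400.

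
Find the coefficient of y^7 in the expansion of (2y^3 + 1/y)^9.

2016

General term: C(9,j)·(2y^3)^j·(1/y)^(9-j), with y-exponent 3j − 1(9−j) = 4j − 9.
Set 4j − 9 = 7: j = 4.
C(9,4) = 126; 2^4 = 16; 1^5 = 1.
Coefficient = 126 · 16 · 1 = 2016.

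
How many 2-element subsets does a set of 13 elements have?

78

C(13,2) = (13·12) / 2! = 156 / 2 = 78.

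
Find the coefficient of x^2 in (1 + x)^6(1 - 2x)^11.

103

Coefficient of x^2 = Σ_{j} C(6,j)·1^j·C(11,2-j)·(-2)^(2-j) for j from 0 to 2.
= 220 + (-132) + 15 = 103.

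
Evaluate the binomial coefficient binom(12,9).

220

C(12,9) = C(12,3) by symmetry.
C(12,3) = (12·11·10) / 3! = 1320 / 6 = 220.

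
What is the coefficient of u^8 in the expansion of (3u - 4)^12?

831409920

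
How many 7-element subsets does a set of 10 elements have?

120

C(10,7) = C(10,3) by symmetry.
C(10,3) = (10·9·8) / 3! = 720 / 6 = 120.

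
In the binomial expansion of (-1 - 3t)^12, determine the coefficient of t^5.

The general term is C(12,j)·(-1)^j·(-3t)^(12-j); the t^5 term has j = 7.
C(12,7) = 792.
Coefficient = C(12,7) · (-1)^7 · (-3)^5 = 792 · (-1) · (-243) = 192456.

192456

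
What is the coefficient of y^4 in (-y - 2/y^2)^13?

General term: C(13,j)·(-y)^j·(-2/y^2)^(13-j), with y-exponent 1j − 2(13−j) = 3j − 26.
Set 3j − 26 = 4: j = 10.
C(13,10) = 286; (-1)^10 = 1; (-2)^3 = -8.
Coefficient = 286 · 1 · (-8) = -2288.

-2288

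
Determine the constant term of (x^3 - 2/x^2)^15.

-2562560

General term: C(15,j)·(x^3)^j·(-2/x^2)^(15-j), with x-exponent 3j − 2(15−j) = 5j − 30.
Set 5j − 30 = 0: j = 6.
C(15,6) = 5005; 1^6 = 1; (-2)^9 = -512.
Coefficient = 5005 · 1 · (-512) = -2562560.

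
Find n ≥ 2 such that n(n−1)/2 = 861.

n(n−1)/2 = 861 ⇒ n(n−1) = 1722. Since 42·41 = 1722, n = 42.

42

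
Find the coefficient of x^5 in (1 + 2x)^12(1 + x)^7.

127845

Coefficient of x^5 = Σ_{j} C(12,j)·2^j·C(7,5-j)·1^(5-j) for j from 0 to 5.
= 21 + 840 + 9240 + 36960 + 55440 + 25344 = 127845.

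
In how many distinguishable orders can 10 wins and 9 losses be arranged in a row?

92378

Choose positions for the wins: C(19,10) = 92378.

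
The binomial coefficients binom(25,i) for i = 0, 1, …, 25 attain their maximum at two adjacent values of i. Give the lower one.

For odd n = 25, C(25,i) peaks at i = (n−1)/2 and (n+1)/2; the lower is 12.

12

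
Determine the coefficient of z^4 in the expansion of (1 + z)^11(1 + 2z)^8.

15178

Coefficient of z^4 = Σ_{j} C(11,j)·1^j·C(8,4-j)·2^(4-j) for j from 0 to 4.
= 1120 + 4928 + 6160 + 2640 + 330 = 15178.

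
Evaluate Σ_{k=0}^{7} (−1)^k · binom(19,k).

The partial alternating sum Σ_{k=0}^{7} (−1)^k C(19,k) = (−1)^7 C(18,7) = -31824.

-31824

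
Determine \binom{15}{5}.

3003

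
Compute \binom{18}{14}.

C(18,14) = C(18,4) by symmetry.
C(18,4) = (18·17·16·15) / 4! = 73440 / 24 = 3060.

3060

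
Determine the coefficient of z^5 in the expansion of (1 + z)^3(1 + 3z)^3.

Coefficient of z^5 = Σ_{j} C(3,j)·1^j·C(3,5-j)·3^(5-j) for j from 2 to 3.
= 81 + 27 = 108.

108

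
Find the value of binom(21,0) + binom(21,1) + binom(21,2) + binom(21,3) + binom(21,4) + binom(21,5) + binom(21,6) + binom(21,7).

198440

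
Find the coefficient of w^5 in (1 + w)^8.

The general term is C(8,j)·(1)^j·(w)^(8-j); the w^5 term has j = 3.
C(8,3) = 56.
Coefficient = C(8,3) = 56.

56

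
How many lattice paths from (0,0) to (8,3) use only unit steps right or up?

Each path is a sequence of 11 steps with 8 rights: C(11,8) = 165.

165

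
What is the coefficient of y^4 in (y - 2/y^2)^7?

General term: C(7,j)·(y)^j·(-2/y^2)^(7-j), with y-exponent 1j − 2(7−j) = 3j − 14.
Set 3j − 14 = 4: j = 6.
C(7,6) = 7; 1^6 = 1; (-2)^1 = -2.
Coefficient = 7 · 1 · (-2) = -14.

-14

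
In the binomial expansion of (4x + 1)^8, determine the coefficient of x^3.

3584

The general term is C(8,j)·(4x)^j·(1)^(8-j); the x^3 term has j = 3.
C(8,3) = 56.
Coefficient = C(8,3) · 4^3 = 56 · 64 = 3584.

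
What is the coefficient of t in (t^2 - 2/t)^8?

-1792

General term: C(8,j)·(t^2)^j·(-2/t)^(8-j), with t-exponent 2j − 1(8−j) = 3j − 8.
Set 3j − 8 = 1: j = 3.
C(8,3) = 56; 1^3 = 1; (-2)^5 = -32.
Coefficient = 56 · 1 · (-32) = -1792.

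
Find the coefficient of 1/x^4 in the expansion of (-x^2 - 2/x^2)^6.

240

General term: C(6,j)·(-x^2)^j·(-2/x^2)^(6-j), with x-exponent 2j − 2(6−j) = 4j − 12.
Set 4j − 12 = -4: j = 2.
C(6,2) = 15; (-1)^2 = 1; (-2)^4 = 16.
Coefficient = 15 · 1 · 16 = 240.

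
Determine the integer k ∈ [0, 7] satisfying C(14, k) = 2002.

C(14,k) increases on 0 ≤ k ≤ 7. C(14,4) = 1001 and C(14,5) = 2002, so k = 5.

5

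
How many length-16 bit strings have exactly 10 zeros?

Choose the 10 positions: C(16,10) = 8008.

8008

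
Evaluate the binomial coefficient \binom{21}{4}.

5985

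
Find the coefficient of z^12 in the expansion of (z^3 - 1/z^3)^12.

General term: C(12,j)·(z^3)^j·(-1/z^3)^(12-j), with z-exponent 3j − 3(12−j) = 6j − 36.
Set 6j − 36 = 12: j = 8.
C(12,8) = 495; 1^8 = 1; (-1)^4 = 1.
Coefficient = 495 · 1 · 1 = 495.

495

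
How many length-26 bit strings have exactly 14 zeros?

Choose the 14 positions: C(26,14) = 9657700.

9657700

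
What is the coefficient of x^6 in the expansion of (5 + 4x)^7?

The general term is C(7,j)·(5)^j·(4x)^(7-j); the x^6 term has j = 1.
C(7,1) = 7.
Coefficient = C(7,1) · 5^1 · 4^6 = 7 · 5 · 4096 = 143360.

143360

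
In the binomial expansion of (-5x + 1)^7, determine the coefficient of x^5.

The general term is C(7,j)·(-5x)^j·(1)^(7-j); the x^5 term has j = 5.
C(7,5) = 21.
Coefficient = C(7,5) · (-5)^5 = 21 · (-3125) = -65625.

-65625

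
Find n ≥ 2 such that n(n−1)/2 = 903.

43

n(n−1)/2 = 903 ⇒ n(n−1) = 1806. Since 43·42 = 1806, n = 43.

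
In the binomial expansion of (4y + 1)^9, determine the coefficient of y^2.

The general term is C(9,j)·(4y)^j·(1)^(9-j); the y^2 term has j = 2.
C(9,2) = 36.
Coefficient = C(9,2) · 4^2 = 36 · 16 = 576.

576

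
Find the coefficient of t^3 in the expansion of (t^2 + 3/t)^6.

General term: C(6,j)·(t^2)^j·(3/t)^(6-j), with t-exponent 2j − 1(6−j) = 3j − 6.
Set 3j − 6 = 3: j = 3.
C(6,3) = 20; 1^3 = 1; 3^3 = 27.
Coefficient = 20 · 1 · 27 = 540.

540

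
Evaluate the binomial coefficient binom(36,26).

C(36,26) = C(36,10) by symmetry.
C(36,10) = (36·35·34·33·32·31·30·29·28·27) / 10! = 922393263052800 / 3628800 = 254186856.

254186856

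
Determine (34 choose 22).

548354040

C(34,22) = C(34,12) by symmetry.
C(34,12) = (34·33·32·31·30·29·28·27·26·25·24·23) / 12! = 262662462526464000 / 479001600 = 548354040.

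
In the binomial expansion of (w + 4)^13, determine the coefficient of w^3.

The general term is C(13,j)·(w)^j·(4)^(13-j); the w^3 term has j = 3.
C(13,3) = 286.
Coefficient = C(13,3) · 4^10 = 286 · 1048576 = 299892736.

299892736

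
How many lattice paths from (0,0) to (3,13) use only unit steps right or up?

560

Each path is a sequence of 16 steps with 3 rights: C(16,3) = 560.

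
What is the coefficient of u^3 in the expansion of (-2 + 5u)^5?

The general term is C(5,j)·(-2)^j·(5u)^(5-j); the u^3 term has j = 2.
C(5,2) = 10.
Coefficient = C(5,2) · (-2)^2 · 5^3 = 10 · 4 · 125 = 5000.

5000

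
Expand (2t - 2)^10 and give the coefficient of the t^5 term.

-258048

The general term is C(10,j)·(2t)^j·(-2)^(10-j); the t^5 term has j = 5.
C(10,5) = 252.
Coefficient = C(10,5) · 2^5 · (-2)^5 = 252 · 32 · (-32) = -258048.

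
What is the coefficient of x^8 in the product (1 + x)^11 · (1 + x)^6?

24310

(1 + x)^11(1 + x)^6 = (1 + x)^17, so the coefficient of x^8 is C(17,8)·1^8 = 24310·1 = 24310.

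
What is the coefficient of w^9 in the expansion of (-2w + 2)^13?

The general term is C(13,j)·(-2w)^j·(2)^(13-j); the w^9 term has j = 9.
C(13,9) = 715.
Coefficient = C(13,9) · (-2)^9 · 2^4 = 715 · (-512) · 16 = -5857280.

-5857280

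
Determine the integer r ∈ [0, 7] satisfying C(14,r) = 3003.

6

C(14,r) increases on 0 ≤ r ≤ 7. C(14,5) = 2002 and C(14,6) = 3003, so r = 6.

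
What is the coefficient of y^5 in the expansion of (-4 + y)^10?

-258048

The general term is C(10,j)·(-4)^j·(y)^(10-j); the y^5 term has j = 5.
C(10,5) = 252.
Coefficient = C(10,5) · (-4)^5 = 252 · (-1024) = -258048.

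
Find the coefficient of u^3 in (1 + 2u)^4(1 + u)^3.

129

Coefficient of u^3 = Σ_{j} C(4,j)·2^j·C(3,3-j)·1^(3-j) for j from 0 to 3.
= 1 + 24 + 72 + 32 = 129.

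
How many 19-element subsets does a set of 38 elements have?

C(38,19) = (38·37·36·35·34·33·32·31·30·29·28·27·26·25·24·23·22·21·20) / 19! = 4299578163927654889881600000 / 121645100408832000 = 35345263800.

35345263800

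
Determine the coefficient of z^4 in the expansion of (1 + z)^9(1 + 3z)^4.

4131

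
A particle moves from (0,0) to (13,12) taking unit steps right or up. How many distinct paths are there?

5200300

Each path is a sequence of 25 steps with 13 rights: C(25,13) = 5200300.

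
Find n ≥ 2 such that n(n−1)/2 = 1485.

n(n−1)/2 = 1485 ⇒ n(n−1) = 2970. Since 55·54 = 2970, n = 55.

55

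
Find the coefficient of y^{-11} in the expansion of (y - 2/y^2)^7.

General term: C(7,j)·(y)^j·(-2/y^2)^(7-j), with y-exponent 1j − 2(7−j) = 3j − 14.
Set 3j − 14 = -11: j = 1.
C(7,1) = 7; 1^1 = 1; (-2)^6 = 64.
Coefficient = 7 · 1 · 64 = 448.

448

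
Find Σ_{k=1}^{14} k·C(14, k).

114688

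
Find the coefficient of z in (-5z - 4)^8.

The general term is C(8,j)·(-5z)^j·(-4)^(8-j); the z^1 term has j = 1.
C(8,1) = 8.
Coefficient = C(8,1) · (-5)^1 · (-4)^7 = 8 · (-5) · (-16384) = 655360.

655360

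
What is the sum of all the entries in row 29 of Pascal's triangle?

The entries of row 29 sum to 2^29 = 536870912.

536870912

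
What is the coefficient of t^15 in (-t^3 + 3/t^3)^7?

21

General term: C(7,j)·(-t^3)^j·(3/t^3)^(7-j), with t-exponent 3j − 3(7−j) = 6j − 21.
Set 6j − 21 = 15: j = 6.
C(7,6) = 7; (-1)^6 = 1; 3^1 = 3.
Coefficient = 7 · 1 · 3 = 21.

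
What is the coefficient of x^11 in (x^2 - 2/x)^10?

-960

General term: C(10,j)·(x^2)^j·(-2/x)^(10-j), with x-exponent 2j − 1(10−j) = 3j − 10.
Set 3j − 10 = 11: j = 7.
C(10,7) = 120; 1^7 = 1; (-2)^3 = -8.
Coefficient = 120 · 1 · (-8) = -960.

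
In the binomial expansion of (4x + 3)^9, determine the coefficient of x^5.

The general term is C(9,j)·(4x)^j·(3)^(9-j); the x^5 term has j = 5.
C(9,5) = 126.
Coefficient = C(9,5) · 4^5 · 3^4 = 126 · 1024 · 81 = 10450944.

10450944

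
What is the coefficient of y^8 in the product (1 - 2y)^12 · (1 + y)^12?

-10593

Coefficient of y^8 = Σ_{j} C(12,j)·(-2)^j·C(12,8-j)·1^(8-j) for j from 0 to 8.
= 495 + (-19008) + 243936 + (-1393920) + 3920400 + (-5575680) + 3902976 + (-1216512) + 126720 = -10593.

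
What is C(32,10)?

64512240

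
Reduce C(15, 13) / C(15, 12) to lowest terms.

C(n,k+1)/C(n,k) = (n−k)/(k+1) = (15−12)/(12+1) = 3/13.

3/13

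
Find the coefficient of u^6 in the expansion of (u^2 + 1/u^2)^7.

General term: C(7,j)·(u^2)^j·(1/u^2)^(7-j), with u-exponent 2j − 2(7−j) = 4j − 14.
Set 4j − 14 = 6: j = 5.
C(7,5) = 21; 1^5 = 1; 1^2 = 1.
Coefficient = 21 · 1 · 1 = 21.

21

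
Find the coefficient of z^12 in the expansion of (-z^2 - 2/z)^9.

-144

General term: C(9,j)·(-z^2)^j·(-2/z)^(9-j), with z-exponent 2j − 1(9−j) = 3j − 9.
Set 3j − 9 = 12: j = 7.
C(9,7) = 36; (-1)^7 = -1; (-2)^2 = 4.
Coefficient = 36 · (-1) · 4 = -144.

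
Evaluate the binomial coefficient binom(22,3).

C(22,3) = (22·21·20) / 3! = 9240 / 6 = 1540.

1540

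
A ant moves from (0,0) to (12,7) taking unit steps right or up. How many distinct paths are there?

50388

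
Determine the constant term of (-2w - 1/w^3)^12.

General term: C(12,j)·(-2w)^j·(-1/w^3)^(12-j), with w-exponent 1j − 3(12−j) = 4j − 36.
Set 4j − 36 = 0: j = 9.
C(12,9) = 220; (-2)^9 = -512; (-1)^3 = -1.
Coefficient = 220 · (-512) · (-1) = 112640.

112640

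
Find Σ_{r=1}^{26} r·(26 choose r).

Differentiating (1+x)^26 and setting x=1: Σ r·C(26,r) = 26·2^25 = 872415232.

872415232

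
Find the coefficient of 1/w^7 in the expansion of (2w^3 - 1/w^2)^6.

-12

General term: C(6,j)·(2w^3)^j·(-1/w^2)^(6-j), with w-exponent 3j − 2(6−j) = 5j − 12.
Set 5j − 12 = -7: j = 1.
C(6,1) = 6; 2^1 = 2; (-1)^5 = -1.
Coefficient = 6 · 2 · (-1) = -12.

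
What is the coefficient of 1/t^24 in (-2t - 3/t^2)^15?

General term: C(15,j)·(-2t)^j·(-3/t^2)^(15-j), with t-exponent 1j − 2(15−j) = 3j − 30.
Set 3j − 30 = -24: j = 2.
C(15,2) = 105; (-2)^2 = 4; (-3)^13 = -1594323.
Coefficient = 105 · 4 · (-1594323) = -669615660.

-669615660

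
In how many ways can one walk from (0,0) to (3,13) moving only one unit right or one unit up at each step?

560

Each path is a sequence of 16 steps with 3 rights: C(16,3) = 560.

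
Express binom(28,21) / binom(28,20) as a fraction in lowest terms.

8/21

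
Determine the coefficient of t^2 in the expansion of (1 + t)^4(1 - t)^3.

Coefficient of t^2 = Σ_{j} C(4,j)·1^j·C(3,2-j)·(-1)^(2-j) for j from 0 to 2.
= 3 + (-12) + 6 = -3.

-3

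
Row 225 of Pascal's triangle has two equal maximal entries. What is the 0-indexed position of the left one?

For odd n = 225, C(225,r) peaks at r = (n−1)/2 and (n+1)/2; the lower is 112.

112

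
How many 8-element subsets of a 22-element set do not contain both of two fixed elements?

All 8-subsets: C(22,8) = 319770. Those containing both fixed elements: C(20,6) = 38760.
319770 − 38760 = 281010.

281010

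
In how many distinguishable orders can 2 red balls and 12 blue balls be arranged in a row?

Choose positions for the red balls: C(14,2) = 91.

91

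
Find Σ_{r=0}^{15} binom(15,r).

32768

Setting x = 1 in (1+x)^15 gives Σ C(15,r) = 2^15 = 32768.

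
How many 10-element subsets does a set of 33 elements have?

C(33,10) = (33·32·31·30·29·28·27·26·25·24) / 10! = 335885501952000 / 3628800 = 92561040.

92561040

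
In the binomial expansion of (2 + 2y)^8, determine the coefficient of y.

2048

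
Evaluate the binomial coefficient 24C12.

2704156

C(24,12) = (24·23·22·21·20·19·18·17·16·15·14·13) / 12! = 1295295050649600 / 479001600 = 2704156.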